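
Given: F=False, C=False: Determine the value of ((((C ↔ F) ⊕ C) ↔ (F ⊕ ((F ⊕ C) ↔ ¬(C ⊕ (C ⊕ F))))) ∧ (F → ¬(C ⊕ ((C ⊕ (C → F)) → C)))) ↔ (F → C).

C ↔ F = False ↔ False = True
(C ↔ F) ⊕ C = True ⊕ False = True
F ⊕ C = False ⊕ False = False
C ⊕ F = False ⊕ False = False
C ⊕ (C ⊕ F) = False ⊕ False = False
¬(C ⊕ (C ⊕ F)) = ¬False = True
(F ⊕ C) ↔ ¬(C ⊕ (C ⊕ F)) = False ↔ True = False
F ⊕ ((F ⊕ C) ↔ ¬(C ⊕ (C ⊕ F))) = False ⊕ False = False
((C ↔ F) ⊕ C) ↔ (F ⊕ ((F ⊕ C) ↔ ¬(C ⊕ (C ⊕ F)))) = True ↔ False = False
C → F = False → False = True
C ⊕ (C → F) = False ⊕ True = True
(C ⊕ (C → F)) → C = True → False = False
C ⊕ ((C ⊕ (C → F)) → C) = False ⊕ False = False
¬(C ⊕ ((C ⊕ (C → F)) → C)) = ¬False = True
F → ¬(C ⊕ ((C ⊕ (C → F)) → C)) = False → True = True
(((C ↔ F) ⊕ C) ↔ (F ⊕ ((F ⊕ C) ↔ ¬(C ⊕ (C ⊕ F))))) ∧ (F → ¬(C ⊕ ((C ⊕ (C → F)) → C))) = False ∧ True = False
F → C = False → False = True
((((C ↔ F) ⊕ C) ↔ (F ⊕ ((F ⊕ C) ↔ ¬(C ⊕ (C ⊕ F))))) ∧ (F → ¬(C ⊕ ((C ⊕ (C → F)) → C)))) ↔ (F → C) = False ↔ True = False

False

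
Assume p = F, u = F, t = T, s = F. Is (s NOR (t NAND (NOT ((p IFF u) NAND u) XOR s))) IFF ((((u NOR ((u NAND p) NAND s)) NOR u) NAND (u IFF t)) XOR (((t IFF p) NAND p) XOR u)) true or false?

T

p IFF u = F IFF F = T
(p IFF u) NAND u = T NAND F = T
NOT ((p IFF u) NAND u) = NOT T = F
NOT ((p IFF u) NAND u) XOR s = F XOR F = F
t NAND (NOT ((p IFF u) NAND u) XOR s) = T NAND F = T
s NOR (t NAND (NOT ((p IFF u) NAND u) XOR s)) = F NOR T = F
u NAND p = F NAND F = T
(u NAND p) NAND s = T NAND F = T
u NOR ((u NAND p) NAND s) = F NOR T = F
(u NOR ((u NAND p) NAND s)) NOR u = F NOR F = T
u IFF t = F IFF T = F
((u NOR ((u NAND p) NAND s)) NOR u) NAND (u IFF t) = T NAND F = T
t IFF p = T IFF F = F
(t IFF p) NAND p = F NAND F = T
((t IFF p) NAND p) XOR u = T XOR F = T
(((u NOR ((u NAND p) NAND s)) NOR u) NAND (u IFF t)) XOR (((t IFF p) NAND p) XOR u) = T XOR T = F
(s NOR (t NAND (NOT ((p IFF u) NAND u) XOR s))) IFF ((((u NOR ((u NAND p) NAND s)) NOR u) NAND (u IFF t)) XOR (((t IFF p) NAND p) XOR u)) = F IFF F = T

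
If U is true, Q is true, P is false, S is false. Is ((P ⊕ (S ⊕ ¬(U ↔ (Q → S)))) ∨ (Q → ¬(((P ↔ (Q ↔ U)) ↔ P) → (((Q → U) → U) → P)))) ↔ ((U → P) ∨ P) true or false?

Substituting U=T, Q=T, P=F, S=F:
Q → S = T → F = F
U ↔ (Q → S) = T ↔ F = F
¬(U ↔ (Q → S)) = ¬F = T
S ⊕ ¬(U ↔ (Q → S)) = F ⊕ T = T
P ⊕ (S ⊕ ¬(U ↔ (Q → S))) = F ⊕ T = T
Q ↔ U = T ↔ T = T
P ↔ (Q ↔ U) = F ↔ T = F
(P ↔ (Q ↔ U)) ↔ P = F ↔ F = T
Q → U = T → T = T
(Q → U) → U = T → T = T
((Q → U) → U) → P = T → F = F
((P ↔ (Q ↔ U)) ↔ P) → (((Q → U) → U) → P) = T → F = F
¬(((P ↔ (Q ↔ U)) ↔ P) → (((Q → U) → U) → P)) = ¬F = T
Q → ¬(((P ↔ (Q ↔ U)) ↔ P) → (((Q → U) → U) → P)) = T → T = T
(P ⊕ (S ⊕ ¬(U ↔ (Q → S)))) ∨ (Q → ¬(((P ↔ (Q ↔ U)) ↔ P) → (((Q → U) → U) → P))) = T ∨ T = T
U → P = T → F = F
(U → P) ∨ P = F ∨ F = F
((P ⊕ (S ⊕ ¬(U ↔ (Q → S)))) ∨ (Q → ¬(((P ↔ (Q ↔ U)) ↔ P) → (((Q → U) → U) → P)))) ↔ ((U → P) ∨ P) = T ↔ F = F

F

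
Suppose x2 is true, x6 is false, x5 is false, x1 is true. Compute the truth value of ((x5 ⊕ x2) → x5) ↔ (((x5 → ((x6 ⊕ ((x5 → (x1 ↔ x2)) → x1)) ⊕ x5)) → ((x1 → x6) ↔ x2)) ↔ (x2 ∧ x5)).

F

Substituting x2=T, x6=F, x5=F, x1=T:
x5 ⊕ x2 = F ⊕ T = T
(x5 ⊕ x2) → x5 = T → F = F
x1 ↔ x2 = T ↔ T = T
x5 → (x1 ↔ x2) = F → T = T
(x5 → (x1 ↔ x2)) → x1 = T → T = T
x6 ⊕ ((x5 → (x1 ↔ x2)) → x1) = F ⊕ T = T
(x6 ⊕ ((x5 → (x1 ↔ x2)) → x1)) ⊕ x5 = T ⊕ F = T
x5 → ((x6 ⊕ ((x5 → (x1 ↔ x2)) → x1)) ⊕ x5) = F → T = T
x1 → x6 = T → F = F
(x1 → x6) ↔ x2 = F ↔ T = F
(x5 → ((x6 ⊕ ((x5 → (x1 ↔ x2)) → x1)) ⊕ x5)) → ((x1 → x6) ↔ x2) = T → F = F
x2 ∧ x5 = T ∧ F = F
((x5 → ((x6 ⊕ ((x5 → (x1 ↔ x2)) → x1)) ⊕ x5)) → ((x1 → x6) ↔ x2)) ↔ (x2 ∧ x5) = F ↔ F = T
((x5 ⊕ x2) → x5) ↔ (((x5 → ((x6 ⊕ ((x5 → (x1 ↔ x2)) → x1)) ⊕ x5)) → ((x1 → x6) ↔ x2)) ↔ (x2 ∧ x5)) = F ↔ T = F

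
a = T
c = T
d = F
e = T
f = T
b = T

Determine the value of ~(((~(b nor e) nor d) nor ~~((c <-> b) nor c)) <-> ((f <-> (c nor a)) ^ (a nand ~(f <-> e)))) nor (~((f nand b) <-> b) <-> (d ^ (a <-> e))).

F

b nor e = T nor T = F
~(b nor e) = ~F = T
~(b nor e) nor d = T nor F = F
c <-> b = T <-> T = T
(c <-> b) nor c = T nor T = F
~((c <-> b) nor c) = ~F = T
~~((c <-> b) nor c) = ~T = F
(~(b nor e) nor d) nor ~~((c <-> b) nor c) = F nor F = T
c nor a = T nor T = F
f <-> (c nor a) = T <-> F = F
f <-> e = T <-> T = T
~(f <-> e) = ~T = F
a nand ~(f <-> e) = T nand F = T
(f <-> (c nor a)) ^ (a nand ~(f <-> e)) = F ^ T = T
((~(b nor e) nor d) nor ~~((c <-> b) nor c)) <-> ((f <-> (c nor a)) ^ (a nand ~(f <-> e))) = T <-> T = T
~(((~(b nor e) nor d) nor ~~((c <-> b) nor c)) <-> ((f <-> (c nor a)) ^ (a nand ~(f <-> e)))) = ~T = F
f nand b = T nand T = F
(f nand b) <-> b = F <-> T = F
~((f nand b) <-> b) = ~F = T
a <-> e = T <-> T = T
d ^ (a <-> e) = F ^ T = T
~((f nand b) <-> b) <-> (d ^ (a <-> e)) = T <-> T = T
~(((~(b nor e) nor d) nor ~~((c <-> b) nor c)) <-> ((f <-> (c nor a)) ^ (a nand ~(f <-> e)))) nor (~((f nand b) <-> b) <-> (d ^ (a <-> e))) = F nor T = F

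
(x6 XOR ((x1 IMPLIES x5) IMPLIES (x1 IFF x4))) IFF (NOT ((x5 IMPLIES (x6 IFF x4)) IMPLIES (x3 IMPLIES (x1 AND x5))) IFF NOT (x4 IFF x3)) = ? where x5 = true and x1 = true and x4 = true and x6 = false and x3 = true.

true

x1 IMPLIES x5 = true IMPLIES true = true
x1 IFF x4 = true IFF true = true
(x1 IMPLIES x5) IMPLIES (x1 IFF x4) = true IMPLIES true = true
x6 XOR ((x1 IMPLIES x5) IMPLIES (x1 IFF x4)) = false XOR true = true
x6 IFF x4 = false IFF true = false
x5 IMPLIES (x6 IFF x4) = true IMPLIES false = false
x1 AND x5 = true AND true = true
x3 IMPLIES (x1 AND x5) = true IMPLIES true = true
(x5 IMPLIES (x6 IFF x4)) IMPLIES (x3 IMPLIES (x1 AND x5)) = false IMPLIES true = true
NOT ((x5 IMPLIES (x6 IFF x4)) IMPLIES (x3 IMPLIES (x1 AND x5))) = NOT true = false
x4 IFF x3 = true IFF true = true
NOT (x4 IFF x3) = NOT true = false
NOT ((x5 IMPLIES (x6 IFF x4)) IMPLIES (x3 IMPLIES (x1 AND x5))) IFF NOT (x4 IFF x3) = false IFF false = true
(x6 XOR ((x1 IMPLIES x5) IMPLIES (x1 IFF x4))) IFF (NOT ((x5 IMPLIES (x6 IFF x4)) IMPLIES (x3 IMPLIES (x1 AND x5))) IFF NOT (x4 IFF x3)) = true IFF true = true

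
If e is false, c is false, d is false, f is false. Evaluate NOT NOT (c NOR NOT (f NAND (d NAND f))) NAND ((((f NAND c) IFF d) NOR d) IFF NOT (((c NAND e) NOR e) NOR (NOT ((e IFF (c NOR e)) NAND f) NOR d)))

d NAND f = F NAND F = T
f NAND (d NAND f) = F NAND T = T
NOT (f NAND (d NAND f)) = NOT T = F
c NOR NOT (f NAND (d NAND f)) = F NOR F = T
NOT (c NOR NOT (f NAND (d NAND f))) = NOT T = F
NOT NOT (c NOR NOT (f NAND (d NAND f))) = NOT F = T
f NAND c = F NAND F = T
(f NAND c) IFF d = T IFF F = F
((f NAND c) IFF d) NOR d = F NOR F = T
c NAND e = F NAND F = T
(c NAND e) NOR e = T NOR F = F
c NOR e = F NOR F = T
e IFF (c NOR e) = F IFF T = F
(e IFF (c NOR e)) NAND f = F NAND F = T
NOT ((e IFF (c NOR e)) NAND f) = NOT T = F
NOT ((e IFF (c NOR e)) NAND f) NOR d = F NOR F = T
((c NAND e) NOR e) NOR (NOT ((e IFF (c NOR e)) NAND f) NOR d) = F NOR T = F
NOT (((c NAND e) NOR e) NOR (NOT ((e IFF (c NOR e)) NAND f) NOR d)) = NOT F = T
(((f NAND c) IFF d) NOR d) IFF NOT (((c NAND e) NOR e) NOR (NOT ((e IFF (c NOR e)) NAND f) NOR d)) = T IFF T = T
NOT NOT (c NOR NOT (f NAND (d NAND f))) NAND ((((f NAND c) IFF d) NOR d) IFF NOT (((c NAND e) NOR e) NOR (NOT ((e IFF (c NOR e)) NAND f) NOR d))) = T NAND T = F

F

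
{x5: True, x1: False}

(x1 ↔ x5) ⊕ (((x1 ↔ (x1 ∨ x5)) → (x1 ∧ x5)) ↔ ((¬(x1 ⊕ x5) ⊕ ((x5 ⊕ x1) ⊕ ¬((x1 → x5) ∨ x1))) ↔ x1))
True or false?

Substituting x5=True, x1=False:
x1 ↔ x5 = False ↔ True = False
x1 ∨ x5 = False ∨ True = True
x1 ↔ (x1 ∨ x5) = False ↔ True = False
x1 ∧ x5 = False ∧ True = False
(x1 ↔ (x1 ∨ x5)) → (x1 ∧ x5) = False → False = True
x1 ⊕ x5 = False ⊕ True = True
¬(x1 ⊕ x5) = ¬True = False
x5 ⊕ x1 = True ⊕ False = True
x1 → x5 = False → True = True
(x1 → x5) ∨ x1 = True ∨ False = True
¬((x1 → x5) ∨ x1) = ¬True = False
(x5 ⊕ x1) ⊕ ¬((x1 → x5) ∨ x1) = True ⊕ False = True
¬(x1 ⊕ x5) ⊕ ((x5 ⊕ x1) ⊕ ¬((x1 → x5) ∨ x1)) = False ⊕ True = True
(¬(x1 ⊕ x5) ⊕ ((x5 ⊕ x1) ⊕ ¬((x1 → x5) ∨ x1))) ↔ x1 = True ↔ False = False
((x1 ↔ (x1 ∨ x5)) → (x1 ∧ x5)) ↔ ((¬(x1 ⊕ x5) ⊕ ((x5 ⊕ x1) ⊕ ¬((x1 → x5) ∨ x1))) ↔ x1) = True ↔ False = False
(x1 ↔ x5) ⊕ (((x1 ↔ (x1 ∨ x5)) → (x1 ∧ x5)) ↔ ((¬(x1 ⊕ x5) ⊕ ((x5 ⊕ x1) ⊕ ¬((x1 → x5) ∨ x1))) ↔ x1)) = False ⊕ False = False

False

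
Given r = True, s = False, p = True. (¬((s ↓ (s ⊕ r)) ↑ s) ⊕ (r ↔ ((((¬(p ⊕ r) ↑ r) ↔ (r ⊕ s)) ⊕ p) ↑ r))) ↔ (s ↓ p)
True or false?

s ⊕ r = False ⊕ True = True
s ↓ (s ⊕ r) = False ↓ True = False
(s ↓ (s ⊕ r)) ↑ s = False ↑ False = True
¬((s ↓ (s ⊕ r)) ↑ s) = ¬True = False
p ⊕ r = True ⊕ True = False
¬(p ⊕ r) = ¬False = True
¬(p ⊕ r) ↑ r = True ↑ True = False
r ⊕ s = True ⊕ False = True
(¬(p ⊕ r) ↑ r) ↔ (r ⊕ s) = False ↔ True = False
((¬(p ⊕ r) ↑ r) ↔ (r ⊕ s)) ⊕ p = False ⊕ True = True
(((¬(p ⊕ r) ↑ r) ↔ (r ⊕ s)) ⊕ p) ↑ r = True ↑ True = False
r ↔ ((((¬(p ⊕ r) ↑ r) ↔ (r ⊕ s)) ⊕ p) ↑ r) = True ↔ False = False
¬((s ↓ (s ⊕ r)) ↑ s) ⊕ (r ↔ ((((¬(p ⊕ r) ↑ r) ↔ (r ⊕ s)) ⊕ p) ↑ r)) = False ⊕ False = False
s ↓ p = False ↓ True = False
(¬((s ↓ (s ⊕ r)) ↑ s) ⊕ (r ↔ ((((¬(p ⊕ r) ↑ r) ↔ (r ⊕ s)) ⊕ p) ↑ r))) ↔ (s ↓ p) = False ↔ False = True

True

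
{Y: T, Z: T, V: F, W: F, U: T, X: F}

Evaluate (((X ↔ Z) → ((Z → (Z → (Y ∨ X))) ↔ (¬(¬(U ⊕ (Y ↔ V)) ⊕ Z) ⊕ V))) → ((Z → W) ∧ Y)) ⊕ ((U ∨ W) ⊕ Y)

X ↔ Z = F ↔ T = F
Y ∨ X = T ∨ F = T
Z → (Y ∨ X) = T → T = T
Z → (Z → (Y ∨ X)) = T → T = T
Y ↔ V = T ↔ F = F
U ⊕ (Y ↔ V) = T ⊕ F = T
¬(U ⊕ (Y ↔ V)) = ¬T = F
¬(U ⊕ (Y ↔ V)) ⊕ Z = F ⊕ T = T
¬(¬(U ⊕ (Y ↔ V)) ⊕ Z) = ¬T = F
¬(¬(U ⊕ (Y ↔ V)) ⊕ Z) ⊕ V = F ⊕ F = F
(Z → (Z → (Y ∨ X))) ↔ (¬(¬(U ⊕ (Y ↔ V)) ⊕ Z) ⊕ V) = T ↔ F = F
(X ↔ Z) → ((Z → (Z → (Y ∨ X))) ↔ (¬(¬(U ⊕ (Y ↔ V)) ⊕ Z) ⊕ V)) = F → F = T
Z → W = T → F = F
(Z → W) ∧ Y = F ∧ T = F
((X ↔ Z) → ((Z → (Z → (Y ∨ X))) ↔ (¬(¬(U ⊕ (Y ↔ V)) ⊕ Z) ⊕ V))) → ((Z → W) ∧ Y) = T → F = F
U ∨ W = T ∨ F = T
(U ∨ W) ⊕ Y = T ⊕ T = F
(((X ↔ Z) → ((Z → (Z → (Y ∨ X))) ↔ (¬(¬(U ⊕ (Y ↔ V)) ⊕ Z) ⊕ V))) → ((Z → W) ∧ Y)) ⊕ ((U ∨ W) ⊕ Y) = F ⊕ F = F

F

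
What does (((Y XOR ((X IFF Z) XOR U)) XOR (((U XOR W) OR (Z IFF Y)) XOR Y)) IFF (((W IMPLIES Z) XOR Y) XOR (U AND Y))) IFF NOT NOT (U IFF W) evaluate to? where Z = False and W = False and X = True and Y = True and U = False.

Substituting Z=False, W=False, X=True, Y=True, U=False:
X IFF Z = True IFF False = False
(X IFF Z) XOR U = False XOR False = False
Y XOR ((X IFF Z) XOR U) = True XOR False = True
U XOR W = False XOR False = False
Z IFF Y = False IFF True = False
(U XOR W) OR (Z IFF Y) = False OR False = False
((U XOR W) OR (Z IFF Y)) XOR Y = False XOR True = True
(Y XOR ((X IFF Z) XOR U)) XOR (((U XOR W) OR (Z IFF Y)) XOR Y) = True XOR True = False
W IMPLIES Z = False IMPLIES False = True
(W IMPLIES Z) XOR Y = True XOR True = False
U AND Y = False AND True = False
((W IMPLIES Z) XOR Y) XOR (U AND Y) = False XOR False = False
((Y XOR ((X IFF Z) XOR U)) XOR (((U XOR W) OR (Z IFF Y)) XOR Y)) IFF (((W IMPLIES Z) XOR Y) XOR (U AND Y)) = False IFF False = True
U IFF W = False IFF False = True
NOT (U IFF W) = NOT True = False
NOT NOT (U IFF W) = NOT False = True
(((Y XOR ((X IFF Z) XOR U)) XOR (((U XOR W) OR (Z IFF Y)) XOR Y)) IFF (((W IMPLIES Z) XOR Y) XOR (U AND Y))) IFF NOT NOT (U IFF W) = True IFF True = True

True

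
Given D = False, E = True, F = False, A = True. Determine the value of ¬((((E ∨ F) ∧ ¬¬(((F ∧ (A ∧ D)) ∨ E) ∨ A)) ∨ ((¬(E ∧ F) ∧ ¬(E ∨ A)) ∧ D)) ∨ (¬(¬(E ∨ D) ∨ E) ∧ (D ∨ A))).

Substituting D=False, E=True, F=False, A=True:
E ∨ F = True ∨ False = True
A ∧ D = True ∧ False = False
F ∧ (A ∧ D) = False ∧ False = False
(F ∧ (A ∧ D)) ∨ E = False ∨ True = True
((F ∧ (A ∧ D)) ∨ E) ∨ A = True ∨ True = True
¬(((F ∧ (A ∧ D)) ∨ E) ∨ A) = ¬True = False
¬¬(((F ∧ (A ∧ D)) ∨ E) ∨ A) = ¬False = True
(E ∨ F) ∧ ¬¬(((F ∧ (A ∧ D)) ∨ E) ∨ A) = True ∧ True = True
E ∧ F = True ∧ False = False
¬(E ∧ F) = ¬False = True
E ∨ A = True ∨ True = True
¬(E ∨ A) = ¬True = False
¬(E ∧ F) ∧ ¬(E ∨ A) = True ∧ False = False
(¬(E ∧ F) ∧ ¬(E ∨ A)) ∧ D = False ∧ False = False
((E ∨ F) ∧ ¬¬(((F ∧ (A ∧ D)) ∨ E) ∨ A)) ∨ ((¬(E ∧ F) ∧ ¬(E ∨ A)) ∧ D) = True ∨ False = True
E ∨ D = True ∨ False = True
¬(E ∨ D) = ¬True = False
¬(E ∨ D) ∨ E = False ∨ True = True
¬(¬(E ∨ D) ∨ E) = ¬True = False
D ∨ A = False ∨ True = True
¬(¬(E ∨ D) ∨ E) ∧ (D ∨ A) = False ∧ True = False
(((E ∨ F) ∧ ¬¬(((F ∧ (A ∧ D)) ∨ E) ∨ A)) ∨ ((¬(E ∧ F) ∧ ¬(E ∨ A)) ∧ D)) ∨ (¬(¬(E ∨ D) ∨ E) ∧ (D ∨ A)) = True ∨ False = True
¬((((E ∨ F) ∧ ¬¬(((F ∧ (A ∧ D)) ∨ E) ∨ A)) ∨ ((¬(E ∧ F) ∧ ¬(E ∨ A)) ∧ D)) ∨ (¬(¬(E ∨ D) ∨ E) ∧ (D ∨ A))) = ¬True = False

False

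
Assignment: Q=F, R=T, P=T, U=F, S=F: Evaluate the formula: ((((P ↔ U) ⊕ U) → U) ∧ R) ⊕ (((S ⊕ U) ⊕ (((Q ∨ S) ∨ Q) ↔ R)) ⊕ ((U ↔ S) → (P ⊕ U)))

Substituting Q=F, R=T, P=T, U=F, S=F:
P ↔ U = T ↔ F = F
(P ↔ U) ⊕ U = F ⊕ F = F
((P ↔ U) ⊕ U) → U = F → F = T
(((P ↔ U) ⊕ U) → U) ∧ R = T ∧ T = T
S ⊕ U = F ⊕ F = F
Q ∨ S = F ∨ F = F
(Q ∨ S) ∨ Q = F ∨ F = F
((Q ∨ S) ∨ Q) ↔ R = F ↔ T = F
(S ⊕ U) ⊕ (((Q ∨ S) ∨ Q) ↔ R) = F ⊕ F = F
U ↔ S = F ↔ F = T
P ⊕ U = T ⊕ F = T
(U ↔ S) → (P ⊕ U) = T → T = T
((S ⊕ U) ⊕ (((Q ∨ S) ∨ Q) ↔ R)) ⊕ ((U ↔ S) → (P ⊕ U)) = F ⊕ T = T
((((P ↔ U) ⊕ U) → U) ∧ R) ⊕ (((S ⊕ U) ⊕ (((Q ∨ S) ∨ Q) ↔ R)) ⊕ ((U ↔ S) → (P ⊕ U))) = T ⊕ T = F

F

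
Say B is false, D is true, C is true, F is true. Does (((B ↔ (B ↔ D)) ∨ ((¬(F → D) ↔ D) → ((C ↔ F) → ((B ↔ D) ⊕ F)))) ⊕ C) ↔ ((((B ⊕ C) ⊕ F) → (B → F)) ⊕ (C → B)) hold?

B ↔ D = False ↔ True = False
B ↔ (B ↔ D) = False ↔ False = True
F → D = True → True = True
¬(F → D) = ¬True = False
¬(F → D) ↔ D = False ↔ True = False
C ↔ F = True ↔ True = True
B ↔ D = False ↔ True = False
(B ↔ D) ⊕ F = False ⊕ True = True
(C ↔ F) → ((B ↔ D) ⊕ F) = True → True = True
(¬(F → D) ↔ D) → ((C ↔ F) → ((B ↔ D) ⊕ F)) = False → True = True
(B ↔ (B ↔ D)) ∨ ((¬(F → D) ↔ D) → ((C ↔ F) → ((B ↔ D) ⊕ F))) = True ∨ True = True
((B ↔ (B ↔ D)) ∨ ((¬(F → D) ↔ D) → ((C ↔ F) → ((B ↔ D) ⊕ F)))) ⊕ C = True ⊕ True = False
B ⊕ C = False ⊕ True = True
(B ⊕ C) ⊕ F = True ⊕ True = False
B → F = False → True = True
((B ⊕ C) ⊕ F) → (B → F) = False → True = True
C → B = True → False = False
(((B ⊕ C) ⊕ F) → (B → F)) ⊕ (C → B) = True ⊕ False = True
(((B ↔ (B ↔ D)) ∨ ((¬(F → D) ↔ D) → ((C ↔ F) → ((B ↔ D) ⊕ F)))) ⊕ C) ↔ ((((B ⊕ C) ⊕ F) → (B → F)) ⊕ (C → B)) = False ↔ True = False

False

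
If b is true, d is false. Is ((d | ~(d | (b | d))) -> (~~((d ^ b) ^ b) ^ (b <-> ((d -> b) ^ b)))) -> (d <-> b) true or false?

False

b | d = True | False = True
d | (b | d) = False | True = True
~(d | (b | d)) = ~True = False
d | ~(d | (b | d)) = False | False = False
d ^ b = False ^ True = True
(d ^ b) ^ b = True ^ True = False
~((d ^ b) ^ b) = ~False = True
~~((d ^ b) ^ b) = ~True = False
d -> b = False -> True = True
(d -> b) ^ b = True ^ True = False
b <-> ((d -> b) ^ b) = True <-> False = False
~~((d ^ b) ^ b) ^ (b <-> ((d -> b) ^ b)) = False ^ False = False
(d | ~(d | (b | d))) -> (~~((d ^ b) ^ b) ^ (b <-> ((d -> b) ^ b))) = False -> False = True
d <-> b = False <-> True = False
((d | ~(d | (b | d))) -> (~~((d ^ b) ^ b) ^ (b <-> ((d -> b) ^ b)))) -> (d <-> b) = True -> False = False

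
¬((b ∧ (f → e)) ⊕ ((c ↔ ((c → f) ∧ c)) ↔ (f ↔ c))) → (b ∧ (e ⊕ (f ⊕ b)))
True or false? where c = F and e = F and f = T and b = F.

f → e = T → F = F
b ∧ (f → e) = F ∧ F = F
c → f = F → T = T
(c → f) ∧ c = T ∧ F = F
c ↔ ((c → f) ∧ c) = F ↔ F = T
f ↔ c = T ↔ F = F
(c ↔ ((c → f) ∧ c)) ↔ (f ↔ c) = T ↔ F = F
(b ∧ (f → e)) ⊕ ((c ↔ ((c → f) ∧ c)) ↔ (f ↔ c)) = F ⊕ F = F
¬((b ∧ (f → e)) ⊕ ((c ↔ ((c → f) ∧ c)) ↔ (f ↔ c))) = ¬F = T
f ⊕ b = T ⊕ F = T
e ⊕ (f ⊕ b) = F ⊕ T = T
b ∧ (e ⊕ (f ⊕ b)) = F ∧ T = F
¬((b ∧ (f → e)) ⊕ ((c ↔ ((c → f) ∧ c)) ↔ (f ↔ c))) → (b ∧ (e ⊕ (f ⊕ b))) = T → F = F

F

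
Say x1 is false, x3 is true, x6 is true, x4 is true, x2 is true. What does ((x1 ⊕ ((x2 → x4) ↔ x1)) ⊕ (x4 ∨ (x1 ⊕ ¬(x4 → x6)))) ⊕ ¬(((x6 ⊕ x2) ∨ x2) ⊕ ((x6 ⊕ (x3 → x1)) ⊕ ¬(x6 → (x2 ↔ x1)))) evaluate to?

T

Substituting x1=F, x3=T, x6=T, x4=T, x2=T:
x2 → x4 = T → T = T
(x2 → x4) ↔ x1 = T ↔ F = F
x1 ⊕ ((x2 → x4) ↔ x1) = F ⊕ F = F
x4 → x6 = T → T = T
¬(x4 → x6) = ¬T = F
x1 ⊕ ¬(x4 → x6) = F ⊕ F = F
x4 ∨ (x1 ⊕ ¬(x4 → x6)) = T ∨ F = T
(x1 ⊕ ((x2 → x4) ↔ x1)) ⊕ (x4 ∨ (x1 ⊕ ¬(x4 → x6))) = F ⊕ T = T
x6 ⊕ x2 = T ⊕ T = F
(x6 ⊕ x2) ∨ x2 = F ∨ T = T
x3 → x1 = T → F = F
x6 ⊕ (x3 → x1) = T ⊕ F = T
x2 ↔ x1 = T ↔ F = F
x6 → (x2 ↔ x1) = T → F = F
¬(x6 → (x2 ↔ x1)) = ¬F = T
(x6 ⊕ (x3 → x1)) ⊕ ¬(x6 → (x2 ↔ x1)) = T ⊕ T = F
((x6 ⊕ x2) ∨ x2) ⊕ ((x6 ⊕ (x3 → x1)) ⊕ ¬(x6 → (x2 ↔ x1))) = T ⊕ F = T
¬(((x6 ⊕ x2) ∨ x2) ⊕ ((x6 ⊕ (x3 → x1)) ⊕ ¬(x6 → (x2 ↔ x1)))) = ¬T = F
((x1 ⊕ ((x2 → x4) ↔ x1)) ⊕ (x4 ∨ (x1 ⊕ ¬(x4 → x6)))) ⊕ ¬(((x6 ⊕ x2) ∨ x2) ⊕ ((x6 ⊕ (x3 → x1)) ⊕ ¬(x6 → (x2 ↔ x1)))) = T ⊕ F = T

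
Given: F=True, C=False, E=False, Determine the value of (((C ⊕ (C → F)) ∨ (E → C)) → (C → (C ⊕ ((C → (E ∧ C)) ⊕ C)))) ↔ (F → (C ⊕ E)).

False

C → F = False → True = True
C ⊕ (C → F) = False ⊕ True = True
E → C = False → False = True
(C ⊕ (C → F)) ∨ (E → C) = True ∨ True = True
E ∧ C = False ∧ False = False
C → (E ∧ C) = False → False = True
(C → (E ∧ C)) ⊕ C = True ⊕ False = True
C ⊕ ((C → (E ∧ C)) ⊕ C) = False ⊕ True = True
C → (C ⊕ ((C → (E ∧ C)) ⊕ C)) = False → True = True
((C ⊕ (C → F)) ∨ (E → C)) → (C → (C ⊕ ((C → (E ∧ C)) ⊕ C))) = True → True = True
C ⊕ E = False ⊕ False = False
F → (C ⊕ E) = True → False = False
(((C ⊕ (C → F)) ∨ (E → C)) → (C → (C ⊕ ((C → (E ∧ C)) ⊕ C)))) ↔ (F → (C ⊕ E)) = True ↔ False = False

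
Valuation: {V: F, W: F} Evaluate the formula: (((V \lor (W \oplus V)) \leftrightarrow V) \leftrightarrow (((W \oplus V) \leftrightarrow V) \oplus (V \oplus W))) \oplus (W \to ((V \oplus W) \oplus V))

F

W \oplus V = F \oplus F = F
V \lor (W \oplus V) = F \lor F = F
(V \lor (W \oplus V)) \leftrightarrow V = F \leftrightarrow F = T
W \oplus V = F \oplus F = F
(W \oplus V) \leftrightarrow V = F \leftrightarrow F = T
V \oplus W = F \oplus F = F
((W \oplus V) \leftrightarrow V) \oplus (V \oplus W) = T \oplus F = T
((V \lor (W \oplus V)) \leftrightarrow V) \leftrightarrow (((W \oplus V) \leftrightarrow V) \oplus (V \oplus W)) = T \leftrightarrow T = T
V \oplus W = F \oplus F = F
(V \oplus W) \oplus V = F \oplus F = F
W \to ((V \oplus W) \oplus V) = F \to F = T
(((V \lor (W \oplus V)) \leftrightarrow V) \leftrightarrow (((W \oplus V) \leftrightarrow V) \oplus (V \oplus W))) \oplus (W \to ((V \oplus W) \oplus V)) = T \oplus T = F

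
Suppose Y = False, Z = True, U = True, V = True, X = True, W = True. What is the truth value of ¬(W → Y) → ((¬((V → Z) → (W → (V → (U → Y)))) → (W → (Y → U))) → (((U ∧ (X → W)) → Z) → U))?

True

W → Y = True → False = False
¬(W → Y) = ¬False = True
V → Z = True → True = True
U → Y = True → False = False
V → (U → Y) = True → False = False
W → (V → (U → Y)) = True → False = False
(V → Z) → (W → (V → (U → Y))) = True → False = False
¬((V → Z) → (W → (V → (U → Y)))) = ¬False = True
Y → U = False → True = True
W → (Y → U) = True → True = True
¬((V → Z) → (W → (V → (U → Y)))) → (W → (Y → U)) = True → True = True
X → W = True → True = True
U ∧ (X → W) = True ∧ True = True
(U ∧ (X → W)) → Z = True → True = True
((U ∧ (X → W)) → Z) → U = True → True = True
(¬((V → Z) → (W → (V → (U → Y)))) → (W → (Y → U))) → (((U ∧ (X → W)) → Z) → U) = True → True = True
¬(W → Y) → ((¬((V → Z) → (W → (V → (U → Y)))) → (W → (Y → U))) → (((U ∧ (X → W)) → Z) → U)) = True → True = True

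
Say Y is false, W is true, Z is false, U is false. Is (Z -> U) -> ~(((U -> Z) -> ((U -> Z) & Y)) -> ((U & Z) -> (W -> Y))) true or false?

Z -> U = False -> False = True
U -> Z = False -> False = True
U -> Z = False -> False = True
(U -> Z) & Y = True & False = False
(U -> Z) -> ((U -> Z) & Y) = True -> False = False
U & Z = False & False = False
W -> Y = True -> False = False
(U & Z) -> (W -> Y) = False -> False = True
((U -> Z) -> ((U -> Z) & Y)) -> ((U & Z) -> (W -> Y)) = False -> True = True
~(((U -> Z) -> ((U -> Z) & Y)) -> ((U & Z) -> (W -> Y))) = ~True = False
(Z -> U) -> ~(((U -> Z) -> ((U -> Z) & Y)) -> ((U & Z) -> (W -> Y))) = True -> False = False

False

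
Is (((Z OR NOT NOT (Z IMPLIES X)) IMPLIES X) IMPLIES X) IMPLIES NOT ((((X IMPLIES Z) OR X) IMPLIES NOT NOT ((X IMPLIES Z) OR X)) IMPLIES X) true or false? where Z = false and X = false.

Substituting Z=false, X=false:
Z IMPLIES X = false IMPLIES false = true
NOT (Z IMPLIES X) = NOT true = false
NOT NOT (Z IMPLIES X) = NOT false = true
Z OR NOT NOT (Z IMPLIES X) = false OR true = true
(Z OR NOT NOT (Z IMPLIES X)) IMPLIES X = true IMPLIES false = false
((Z OR NOT NOT (Z IMPLIES X)) IMPLIES X) IMPLIES X = false IMPLIES false = true
X IMPLIES Z = false IMPLIES false = true
(X IMPLIES Z) OR X = true OR false = true
X IMPLIES Z = false IMPLIES false = true
(X IMPLIES Z) OR X = true OR false = true
NOT ((X IMPLIES Z) OR X) = NOT true = false
NOT NOT ((X IMPLIES Z) OR X) = NOT false = true
((X IMPLIES Z) OR X) IMPLIES NOT NOT ((X IMPLIES Z) OR X) = true IMPLIES true = true
(((X IMPLIES Z) OR X) IMPLIES NOT NOT ((X IMPLIES Z) OR X)) IMPLIES X = true IMPLIES false = false
NOT ((((X IMPLIES Z) OR X) IMPLIES NOT NOT ((X IMPLIES Z) OR X)) IMPLIES X) = NOT false = true
(((Z OR NOT NOT (Z IMPLIES X)) IMPLIES X) IMPLIES X) IMPLIES NOT ((((X IMPLIES Z) OR X) IMPLIES NOT NOT ((X IMPLIES Z) OR X)) IMPLIES X) = true IMPLIES true = true

true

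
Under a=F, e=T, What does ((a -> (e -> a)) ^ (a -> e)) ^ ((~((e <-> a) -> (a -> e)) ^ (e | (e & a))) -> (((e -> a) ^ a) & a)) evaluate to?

F

e -> a = T -> F = F
a -> (e -> a) = F -> F = T
a -> e = F -> T = T
(a -> (e -> a)) ^ (a -> e) = T ^ T = F
e <-> a = T <-> F = F
a -> e = F -> T = T
(e <-> a) -> (a -> e) = F -> T = T
~((e <-> a) -> (a -> e)) = ~T = F
e & a = T & F = F
e | (e & a) = T | F = T
~((e <-> a) -> (a -> e)) ^ (e | (e & a)) = F ^ T = T
e -> a = T -> F = F
(e -> a) ^ a = F ^ F = F
((e -> a) ^ a) & a = F & F = F
(~((e <-> a) -> (a -> e)) ^ (e | (e & a))) -> (((e -> a) ^ a) & a) = T -> F = F
((a -> (e -> a)) ^ (a -> e)) ^ ((~((e <-> a) -> (a -> e)) ^ (e | (e & a))) -> (((e -> a) ^ a) & a)) = F ^ F = F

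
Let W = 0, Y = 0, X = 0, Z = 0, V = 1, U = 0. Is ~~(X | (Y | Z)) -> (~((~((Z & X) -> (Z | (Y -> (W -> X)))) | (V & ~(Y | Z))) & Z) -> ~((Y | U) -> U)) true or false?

Y | Z = 0 | 0 = 0
X | (Y | Z) = 0 | 0 = 0
~(X | (Y | Z)) = ~0 = 1
~~(X | (Y | Z)) = ~1 = 0
Z & X = 0 & 0 = 0
W -> X = 0 -> 0 = 1
Y -> (W -> X) = 0 -> 1 = 1
Z | (Y -> (W -> X)) = 0 | 1 = 1
(Z & X) -> (Z | (Y -> (W -> X))) = 0 -> 1 = 1
~((Z & X) -> (Z | (Y -> (W -> X)))) = ~1 = 0
Y | Z = 0 | 0 = 0
~(Y | Z) = ~0 = 1
V & ~(Y | Z) = 1 & 1 = 1
~((Z & X) -> (Z | (Y -> (W -> X)))) | (V & ~(Y | Z)) = 0 | 1 = 1
(~((Z & X) -> (Z | (Y -> (W -> X)))) | (V & ~(Y | Z))) & Z = 1 & 0 = 0
~((~((Z & X) -> (Z | (Y -> (W -> X)))) | (V & ~(Y | Z))) & Z) = ~0 = 1
Y | U = 0 | 0 = 0
(Y | U) -> U = 0 -> 0 = 1
~((Y | U) -> U) = ~1 = 0
~((~((Z & X) -> (Z | (Y -> (W -> X)))) | (V & ~(Y | Z))) & Z) -> ~((Y | U) -> U) = 1 -> 0 = 0
~~(X | (Y | Z)) -> (~((~((Z & X) -> (Z | (Y -> (W -> X)))) | (V & ~(Y | Z))) & Z) -> ~((Y | U) -> U)) = 0 -> 0 = 1

1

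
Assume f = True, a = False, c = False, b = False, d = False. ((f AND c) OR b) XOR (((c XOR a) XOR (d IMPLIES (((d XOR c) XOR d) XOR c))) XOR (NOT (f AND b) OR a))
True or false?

False

f AND c = True AND False = False
(f AND c) OR b = False OR False = False
c XOR a = False XOR False = False
d XOR c = False XOR False = False
(d XOR c) XOR d = False XOR False = False
((d XOR c) XOR d) XOR c = False XOR False = False
d IMPLIES (((d XOR c) XOR d) XOR c) = False IMPLIES False = True
(c XOR a) XOR (d IMPLIES (((d XOR c) XOR d) XOR c)) = False XOR True = True
f AND b = True AND False = False
NOT (f AND b) = NOT False = True
NOT (f AND b) OR a = True OR False = True
((c XOR a) XOR (d IMPLIES (((d XOR c) XOR d) XOR c))) XOR (NOT (f AND b) OR a) = True XOR True = False
((f AND c) OR b) XOR (((c XOR a) XOR (d IMPLIES (((d XOR c) XOR d) XOR c))) XOR (NOT (f AND b) OR a)) = False XOR False = False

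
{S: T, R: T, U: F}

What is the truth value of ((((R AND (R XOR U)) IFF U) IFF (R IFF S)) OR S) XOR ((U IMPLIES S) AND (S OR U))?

R XOR U = T XOR F = T
R AND (R XOR U) = T AND T = T
(R AND (R XOR U)) IFF U = T IFF F = F
R IFF S = T IFF T = T
((R AND (R XOR U)) IFF U) IFF (R IFF S) = F IFF T = F
(((R AND (R XOR U)) IFF U) IFF (R IFF S)) OR S = F OR T = T
U IMPLIES S = F IMPLIES T = T
S OR U = T OR F = T
(U IMPLIES S) AND (S OR U) = T AND T = T
((((R AND (R XOR U)) IFF U) IFF (R IFF S)) OR S) XOR ((U IMPLIES S) AND (S OR U)) = T XOR T = F

F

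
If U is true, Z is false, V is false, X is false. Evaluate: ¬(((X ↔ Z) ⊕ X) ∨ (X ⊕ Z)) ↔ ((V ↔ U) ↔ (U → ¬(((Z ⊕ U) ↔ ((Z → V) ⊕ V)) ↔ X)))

T

X ↔ Z = F ↔ F = T
(X ↔ Z) ⊕ X = T ⊕ F = T
X ⊕ Z = F ⊕ F = F
((X ↔ Z) ⊕ X) ∨ (X ⊕ Z) = T ∨ F = T
¬(((X ↔ Z) ⊕ X) ∨ (X ⊕ Z)) = ¬T = F
V ↔ U = F ↔ T = F
Z ⊕ U = F ⊕ T = T
Z → V = F → F = T
(Z → V) ⊕ V = T ⊕ F = T
(Z ⊕ U) ↔ ((Z → V) ⊕ V) = T ↔ T = T
((Z ⊕ U) ↔ ((Z → V) ⊕ V)) ↔ X = T ↔ F = F
¬(((Z ⊕ U) ↔ ((Z → V) ⊕ V)) ↔ X) = ¬F = T
U → ¬(((Z ⊕ U) ↔ ((Z → V) ⊕ V)) ↔ X) = T → T = T
(V ↔ U) ↔ (U → ¬(((Z ⊕ U) ↔ ((Z → V) ⊕ V)) ↔ X)) = F ↔ T = F
¬(((X ↔ Z) ⊕ X) ∨ (X ⊕ Z)) ↔ ((V ↔ U) ↔ (U → ¬(((Z ⊕ U) ↔ ((Z → V) ⊕ V)) ↔ X))) = F ↔ F = T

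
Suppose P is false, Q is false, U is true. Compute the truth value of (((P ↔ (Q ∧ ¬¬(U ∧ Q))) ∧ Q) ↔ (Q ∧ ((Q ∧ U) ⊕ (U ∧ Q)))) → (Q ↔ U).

U ∧ Q = True ∧ False = False
¬(U ∧ Q) = ¬False = True
¬¬(U ∧ Q) = ¬True = False
Q ∧ ¬¬(U ∧ Q) = False ∧ False = False
P ↔ (Q ∧ ¬¬(U ∧ Q)) = False ↔ False = True
(P ↔ (Q ∧ ¬¬(U ∧ Q))) ∧ Q = True ∧ False = False
Q ∧ U = False ∧ True = False
U ∧ Q = True ∧ False = False
(Q ∧ U) ⊕ (U ∧ Q) = False ⊕ False = False
Q ∧ ((Q ∧ U) ⊕ (U ∧ Q)) = False ∧ False = False
((P ↔ (Q ∧ ¬¬(U ∧ Q))) ∧ Q) ↔ (Q ∧ ((Q ∧ U) ⊕ (U ∧ Q))) = False ↔ False = True
Q ↔ U = False ↔ True = False
(((P ↔ (Q ∧ ¬¬(U ∧ Q))) ∧ Q) ↔ (Q ∧ ((Q ∧ U) ⊕ (U ∧ Q)))) → (Q ↔ U) = True → False = False

False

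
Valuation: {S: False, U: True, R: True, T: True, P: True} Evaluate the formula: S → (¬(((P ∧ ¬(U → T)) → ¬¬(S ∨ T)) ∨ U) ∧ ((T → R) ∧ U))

True

U → T = True → True = True
¬(U → T) = ¬True = False
P ∧ ¬(U → T) = True ∧ False = False
S ∨ T = False ∨ True = True
¬(S ∨ T) = ¬True = False
¬¬(S ∨ T) = ¬False = True
(P ∧ ¬(U → T)) → ¬¬(S ∨ T) = False → True = True
((P ∧ ¬(U → T)) → ¬¬(S ∨ T)) ∨ U = True ∨ True = True
¬(((P ∧ ¬(U → T)) → ¬¬(S ∨ T)) ∨ U) = ¬True = False
T → R = True → True = True
(T → R) ∧ U = True ∧ True = True
¬(((P ∧ ¬(U → T)) → ¬¬(S ∨ T)) ∨ U) ∧ ((T → R) ∧ U) = False ∧ True = False
S → (¬(((P ∧ ¬(U → T)) → ¬¬(S ∨ T)) ∨ U) ∧ ((T → R) ∧ U)) = False → False = True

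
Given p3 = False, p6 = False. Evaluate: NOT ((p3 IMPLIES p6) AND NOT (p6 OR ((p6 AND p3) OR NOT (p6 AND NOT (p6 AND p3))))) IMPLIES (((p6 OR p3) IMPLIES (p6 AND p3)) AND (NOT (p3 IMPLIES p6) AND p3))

False

Substituting p3=False, p6=False:
p3 IMPLIES p6 = False IMPLIES False = True
p6 AND p3 = False AND False = False
p6 AND p3 = False AND False = False
NOT (p6 AND p3) = NOT False = True
p6 AND NOT (p6 AND p3) = False AND True = False
NOT (p6 AND NOT (p6 AND p3)) = NOT False = True
(p6 AND p3) OR NOT (p6 AND NOT (p6 AND p3)) = False OR True = True
p6 OR ((p6 AND p3) OR NOT (p6 AND NOT (p6 AND p3))) = False OR True = True
NOT (p6 OR ((p6 AND p3) OR NOT (p6 AND NOT (p6 AND p3)))) = NOT True = False
(p3 IMPLIES p6) AND NOT (p6 OR ((p6 AND p3) OR NOT (p6 AND NOT (p6 AND p3)))) = True AND False = False
NOT ((p3 IMPLIES p6) AND NOT (p6 OR ((p6 AND p3) OR NOT (p6 AND NOT (p6 AND p3))))) = NOT False = True
p6 OR p3 = False OR False = False
p6 AND p3 = False AND False = False
(p6 OR p3) IMPLIES (p6 AND p3) = False IMPLIES False = True
p3 IMPLIES p6 = False IMPLIES False = True
NOT (p3 IMPLIES p6) = NOT True = False
NOT (p3 IMPLIES p6) AND p3 = False AND False = False
((p6 OR p3) IMPLIES (p6 AND p3)) AND (NOT (p3 IMPLIES p6) AND p3) = True AND False = False
NOT ((p3 IMPLIES p6) AND NOT (p6 OR ((p6 AND p3) OR NOT (p6 AND NOT (p6 AND p3))))) IMPLIES (((p6 OR p3) IMPLIES (p6 AND p3)) AND (NOT (p3 IMPLIES p6) AND p3)) = True IMPLIES False = False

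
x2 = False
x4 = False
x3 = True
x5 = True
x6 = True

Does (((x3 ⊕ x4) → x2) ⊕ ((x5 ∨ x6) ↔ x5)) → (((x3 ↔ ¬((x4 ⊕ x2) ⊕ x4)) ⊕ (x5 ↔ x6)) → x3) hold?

True

x3 ⊕ x4 = True ⊕ False = True
(x3 ⊕ x4) → x2 = True → False = False
x5 ∨ x6 = True ∨ True = True
(x5 ∨ x6) ↔ x5 = True ↔ True = True
((x3 ⊕ x4) → x2) ⊕ ((x5 ∨ x6) ↔ x5) = False ⊕ True = True
x4 ⊕ x2 = False ⊕ False = False
(x4 ⊕ x2) ⊕ x4 = False ⊕ False = False
¬((x4 ⊕ x2) ⊕ x4) = ¬False = True
x3 ↔ ¬((x4 ⊕ x2) ⊕ x4) = True ↔ True = True
x5 ↔ x6 = True ↔ True = True
(x3 ↔ ¬((x4 ⊕ x2) ⊕ x4)) ⊕ (x5 ↔ x6) = True ⊕ True = False
((x3 ↔ ¬((x4 ⊕ x2) ⊕ x4)) ⊕ (x5 ↔ x6)) → x3 = False → True = True
(((x3 ⊕ x4) → x2) ⊕ ((x5 ∨ x6) ↔ x5)) → (((x3 ↔ ¬((x4 ⊕ x2) ⊕ x4)) ⊕ (x5 ↔ x6)) → x3) = True → True = True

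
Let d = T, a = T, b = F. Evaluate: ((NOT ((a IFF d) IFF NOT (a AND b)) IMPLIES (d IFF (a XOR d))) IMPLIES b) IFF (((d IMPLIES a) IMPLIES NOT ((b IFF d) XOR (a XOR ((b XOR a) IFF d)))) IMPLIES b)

T

a IFF d = T IFF T = T
a AND b = T AND F = F
NOT (a AND b) = NOT F = T
(a IFF d) IFF NOT (a AND b) = T IFF T = T
NOT ((a IFF d) IFF NOT (a AND b)) = NOT T = F
a XOR d = T XOR T = F
d IFF (a XOR d) = T IFF F = F
NOT ((a IFF d) IFF NOT (a AND b)) IMPLIES (d IFF (a XOR d)) = F IMPLIES F = T
(NOT ((a IFF d) IFF NOT (a AND b)) IMPLIES (d IFF (a XOR d))) IMPLIES b = T IMPLIES F = F
d IMPLIES a = T IMPLIES T = T
b IFF d = F IFF T = F
b XOR a = F XOR T = T
(b XOR a) IFF d = T IFF T = T
a XOR ((b XOR a) IFF d) = T XOR T = F
(b IFF d) XOR (a XOR ((b XOR a) IFF d)) = F XOR F = F
NOT ((b IFF d) XOR (a XOR ((b XOR a) IFF d))) = NOT F = T
(d IMPLIES a) IMPLIES NOT ((b IFF d) XOR (a XOR ((b XOR a) IFF d))) = T IMPLIES T = T
((d IMPLIES a) IMPLIES NOT ((b IFF d) XOR (a XOR ((b XOR a) IFF d)))) IMPLIES b = T IMPLIES F = F
((NOT ((a IFF d) IFF NOT (a AND b)) IMPLIES (d IFF (a XOR d))) IMPLIES b) IFF (((d IMPLIES a) IMPLIES NOT ((b IFF d) XOR (a XOR ((b XOR a) IFF d)))) IMPLIES b) = F IFF F = T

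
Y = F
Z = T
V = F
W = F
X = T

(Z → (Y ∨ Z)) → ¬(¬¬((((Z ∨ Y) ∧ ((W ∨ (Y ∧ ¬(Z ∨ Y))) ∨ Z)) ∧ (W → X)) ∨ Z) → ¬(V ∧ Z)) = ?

F

Y ∨ Z = F ∨ T = T
Z → (Y ∨ Z) = T → T = T
Z ∨ Y = T ∨ F = T
Z ∨ Y = T ∨ F = T
¬(Z ∨ Y) = ¬T = F
Y ∧ ¬(Z ∨ Y) = F ∧ F = F
W ∨ (Y ∧ ¬(Z ∨ Y)) = F ∨ F = F
(W ∨ (Y ∧ ¬(Z ∨ Y))) ∨ Z = F ∨ T = T
(Z ∨ Y) ∧ ((W ∨ (Y ∧ ¬(Z ∨ Y))) ∨ Z) = T ∧ T = T
W → X = F → T = T
((Z ∨ Y) ∧ ((W ∨ (Y ∧ ¬(Z ∨ Y))) ∨ Z)) ∧ (W → X) = T ∧ T = T
(((Z ∨ Y) ∧ ((W ∨ (Y ∧ ¬(Z ∨ Y))) ∨ Z)) ∧ (W → X)) ∨ Z = T ∨ T = T
¬((((Z ∨ Y) ∧ ((W ∨ (Y ∧ ¬(Z ∨ Y))) ∨ Z)) ∧ (W → X)) ∨ Z) = ¬T = F
¬¬((((Z ∨ Y) ∧ ((W ∨ (Y ∧ ¬(Z ∨ Y))) ∨ Z)) ∧ (W → X)) ∨ Z) = ¬F = T
V ∧ Z = F ∧ T = F
¬(V ∧ Z) = ¬F = T
¬¬((((Z ∨ Y) ∧ ((W ∨ (Y ∧ ¬(Z ∨ Y))) ∨ Z)) ∧ (W → X)) ∨ Z) → ¬(V ∧ Z) = T → T = T
¬(¬¬((((Z ∨ Y) ∧ ((W ∨ (Y ∧ ¬(Z ∨ Y))) ∨ Z)) ∧ (W → X)) ∨ Z) → ¬(V ∧ Z)) = ¬T = F
(Z → (Y ∨ Z)) → ¬(¬¬((((Z ∨ Y) ∧ ((W ∨ (Y ∧ ¬(Z ∨ Y))) ∨ Z)) ∧ (W → X)) ∨ Z) → ¬(V ∧ Z)) = T → F = F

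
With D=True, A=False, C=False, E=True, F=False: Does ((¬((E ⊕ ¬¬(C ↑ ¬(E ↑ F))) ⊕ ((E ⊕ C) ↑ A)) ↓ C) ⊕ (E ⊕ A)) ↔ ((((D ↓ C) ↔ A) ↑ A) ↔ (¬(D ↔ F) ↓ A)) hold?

E ↑ F = True ↑ False = True
¬(E ↑ F) = ¬True = False
C ↑ ¬(E ↑ F) = False ↑ False = True
¬(C ↑ ¬(E ↑ F)) = ¬True = False
¬¬(C ↑ ¬(E ↑ F)) = ¬False = True
E ⊕ ¬¬(C ↑ ¬(E ↑ F)) = True ⊕ True = False
E ⊕ C = True ⊕ False = True
(E ⊕ C) ↑ A = True ↑ False = True
(E ⊕ ¬¬(C ↑ ¬(E ↑ F))) ⊕ ((E ⊕ C) ↑ A) = False ⊕ True = True
¬((E ⊕ ¬¬(C ↑ ¬(E ↑ F))) ⊕ ((E ⊕ C) ↑ A)) = ¬True = False
¬((E ⊕ ¬¬(C ↑ ¬(E ↑ F))) ⊕ ((E ⊕ C) ↑ A)) ↓ C = False ↓ False = True
E ⊕ A = True ⊕ False = True
(¬((E ⊕ ¬¬(C ↑ ¬(E ↑ F))) ⊕ ((E ⊕ C) ↑ A)) ↓ C) ⊕ (E ⊕ A) = True ⊕ True = False
D ↓ C = True ↓ False = False
(D ↓ C) ↔ A = False ↔ False = True
((D ↓ C) ↔ A) ↑ A = True ↑ False = True
D ↔ F = True ↔ False = False
¬(D ↔ F) = ¬False = True
¬(D ↔ F) ↓ A = True ↓ False = False
(((D ↓ C) ↔ A) ↑ A) ↔ (¬(D ↔ F) ↓ A) = True ↔ False = False
((¬((E ⊕ ¬¬(C ↑ ¬(E ↑ F))) ⊕ ((E ⊕ C) ↑ A)) ↓ C) ⊕ (E ⊕ A)) ↔ ((((D ↓ C) ↔ A) ↑ A) ↔ (¬(D ↔ F) ↓ A)) = False ↔ False = True

True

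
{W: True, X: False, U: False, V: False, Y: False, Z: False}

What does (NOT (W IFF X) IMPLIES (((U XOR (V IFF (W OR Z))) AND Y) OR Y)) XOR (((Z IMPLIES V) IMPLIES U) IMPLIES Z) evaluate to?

Substituting W=True, X=False, U=False, V=False, Y=False, Z=False:
W IFF X = True IFF False = False
NOT (W IFF X) = NOT False = True
W OR Z = True OR False = True
V IFF (W OR Z) = False IFF True = False
U XOR (V IFF (W OR Z)) = False XOR False = False
(U XOR (V IFF (W OR Z))) AND Y = False AND False = False
((U XOR (V IFF (W OR Z))) AND Y) OR Y = False OR False = False
NOT (W IFF X) IMPLIES (((U XOR (V IFF (W OR Z))) AND Y) OR Y) = True IMPLIES False = False
Z IMPLIES V = False IMPLIES False = True
(Z IMPLIES V) IMPLIES U = True IMPLIES False = False
((Z IMPLIES V) IMPLIES U) IMPLIES Z = False IMPLIES False = True
(NOT (W IFF X) IMPLIES (((U XOR (V IFF (W OR Z))) AND Y) OR Y)) XOR (((Z IMPLIES V) IMPLIES U) IMPLIES Z) = False XOR True = True

True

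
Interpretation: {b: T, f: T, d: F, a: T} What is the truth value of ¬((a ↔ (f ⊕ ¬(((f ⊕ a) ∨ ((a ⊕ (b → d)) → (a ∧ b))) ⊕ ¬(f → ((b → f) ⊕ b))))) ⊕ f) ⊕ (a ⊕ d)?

T

f ⊕ a = T ⊕ T = F
b → d = T → F = F
a ⊕ (b → d) = T ⊕ F = T
a ∧ b = T ∧ T = T
(a ⊕ (b → d)) → (a ∧ b) = T → T = T
(f ⊕ a) ∨ ((a ⊕ (b → d)) → (a ∧ b)) = F ∨ T = T
b → f = T → T = T
(b → f) ⊕ b = T ⊕ T = F
f → ((b → f) ⊕ b) = T → F = F
¬(f → ((b → f) ⊕ b)) = ¬F = T
((f ⊕ a) ∨ ((a ⊕ (b → d)) → (a ∧ b))) ⊕ ¬(f → ((b → f) ⊕ b)) = T ⊕ T = F
¬(((f ⊕ a) ∨ ((a ⊕ (b → d)) → (a ∧ b))) ⊕ ¬(f → ((b → f) ⊕ b))) = ¬F = T
f ⊕ ¬(((f ⊕ a) ∨ ((a ⊕ (b → d)) → (a ∧ b))) ⊕ ¬(f → ((b → f) ⊕ b))) = T ⊕ T = F
a ↔ (f ⊕ ¬(((f ⊕ a) ∨ ((a ⊕ (b → d)) → (a ∧ b))) ⊕ ¬(f → ((b → f) ⊕ b)))) = T ↔ F = F
(a ↔ (f ⊕ ¬(((f ⊕ a) ∨ ((a ⊕ (b → d)) → (a ∧ b))) ⊕ ¬(f → ((b → f) ⊕ b))))) ⊕ f = F ⊕ T = T
¬((a ↔ (f ⊕ ¬(((f ⊕ a) ∨ ((a ⊕ (b → d)) → (a ∧ b))) ⊕ ¬(f → ((b → f) ⊕ b))))) ⊕ f) = ¬T = F
a ⊕ d = T ⊕ F = T
¬((a ↔ (f ⊕ ¬(((f ⊕ a) ∨ ((a ⊕ (b → d)) → (a ∧ b))) ⊕ ¬(f → ((b → f) ⊕ b))))) ⊕ f) ⊕ (a ⊕ d) = F ⊕ T = T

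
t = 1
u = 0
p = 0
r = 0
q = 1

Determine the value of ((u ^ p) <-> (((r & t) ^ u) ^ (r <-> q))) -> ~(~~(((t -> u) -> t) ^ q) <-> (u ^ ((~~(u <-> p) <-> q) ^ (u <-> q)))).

Substituting t=1, u=0, p=0, r=0, q=1:
u ^ p = 0 ^ 0 = 0
r & t = 0 & 1 = 0
(r & t) ^ u = 0 ^ 0 = 0
r <-> q = 0 <-> 1 = 0
((r & t) ^ u) ^ (r <-> q) = 0 ^ 0 = 0
(u ^ p) <-> (((r & t) ^ u) ^ (r <-> q)) = 0 <-> 0 = 1
t -> u = 1 -> 0 = 0
(t -> u) -> t = 0 -> 1 = 1
((t -> u) -> t) ^ q = 1 ^ 1 = 0
~(((t -> u) -> t) ^ q) = ~0 = 1
~~(((t -> u) -> t) ^ q) = ~1 = 0
u <-> p = 0 <-> 0 = 1
~(u <-> p) = ~1 = 0
~~(u <-> p) = ~0 = 1
~~(u <-> p) <-> q = 1 <-> 1 = 1
u <-> q = 0 <-> 1 = 0
(~~(u <-> p) <-> q) ^ (u <-> q) = 1 ^ 0 = 1
u ^ ((~~(u <-> p) <-> q) ^ (u <-> q)) = 0 ^ 1 = 1
~~(((t -> u) -> t) ^ q) <-> (u ^ ((~~(u <-> p) <-> q) ^ (u <-> q))) = 0 <-> 1 = 0
~(~~(((t -> u) -> t) ^ q) <-> (u ^ ((~~(u <-> p) <-> q) ^ (u <-> q)))) = ~0 = 1
((u ^ p) <-> (((r & t) ^ u) ^ (r <-> q))) -> ~(~~(((t -> u) -> t) ^ q) <-> (u ^ ((~~(u <-> p) <-> q) ^ (u <-> q)))) = 1 -> 1 = 1

1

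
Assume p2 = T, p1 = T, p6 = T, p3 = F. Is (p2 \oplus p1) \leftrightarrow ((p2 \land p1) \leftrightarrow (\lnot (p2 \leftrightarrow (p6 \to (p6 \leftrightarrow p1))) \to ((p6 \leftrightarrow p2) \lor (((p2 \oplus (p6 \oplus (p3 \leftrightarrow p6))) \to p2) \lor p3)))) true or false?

Substituting p2=T, p1=T, p6=T, p3=F:
p2 \oplus p1 = T \oplus T = F
p2 \land p1 = T \land T = T
p6 \leftrightarrow p1 = T \leftrightarrow T = T
p6 \to (p6 \leftrightarrow p1) = T \to T = T
p2 \leftrightarrow (p6 \to (p6 \leftrightarrow p1)) = T \leftrightarrow T = T
\lnot (p2 \leftrightarrow (p6 \to (p6 \leftrightarrow p1))) = \lnot T = F
p6 \leftrightarrow p2 = T \leftrightarrow T = T
p3 \leftrightarrow p6 = F \leftrightarrow T = F
p6 \oplus (p3 \leftrightarrow p6) = T \oplus F = T
p2 \oplus (p6 \oplus (p3 \leftrightarrow p6)) = T \oplus T = F
(p2 \oplus (p6 \oplus (p3 \leftrightarrow p6))) \to p2 = F \to T = T
((p2 \oplus (p6 \oplus (p3 \leftrightarrow p6))) \to p2) \lor p3 = T \lor F = T
(p6 \leftrightarrow p2) \lor (((p2 \oplus (p6 \oplus (p3 \leftrightarrow p6))) \to p2) \lor p3) = T \lor T = T
\lnot (p2 \leftrightarrow (p6 \to (p6 \leftrightarrow p1))) \to ((p6 \leftrightarrow p2) \lor (((p2 \oplus (p6 \oplus (p3 \leftrightarrow p6))) \to p2) \lor p3)) = F \to T = T
(p2 \land p1) \leftrightarrow (\lnot (p2 \leftrightarrow (p6 \to (p6 \leftrightarrow p1))) \to ((p6 \leftrightarrow p2) \lor (((p2 \oplus (p6 \oplus (p3 \leftrightarrow p6))) \to p2) \lor p3))) = T \leftrightarrow T = T
(p2 \oplus p1) \leftrightarrow ((p2 \land p1) \leftrightarrow (\lnot (p2 \leftrightarrow (p6 \to (p6 \leftrightarrow p1))) \to ((p6 \leftrightarrow p2) \lor (((p2 \oplus (p6 \oplus (p3 \leftrightarrow p6))) \to p2) \lor p3)))) = F \leftrightarrow T = F

F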